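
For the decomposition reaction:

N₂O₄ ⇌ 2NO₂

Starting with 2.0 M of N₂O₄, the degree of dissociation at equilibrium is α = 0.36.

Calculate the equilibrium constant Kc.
K_c = 1.6200

x = α·[A]₀ = 0.36 × 2.0 = 0.72 M dissociated.
At eq: [N₂O₄] = 2.0 − 0.72 = 1.28 M; [NO₂] = 2x = 1.44 M.
Kc = [NO₂]²/[N₂O₄] = (1.44)²/1.28 = 1.62.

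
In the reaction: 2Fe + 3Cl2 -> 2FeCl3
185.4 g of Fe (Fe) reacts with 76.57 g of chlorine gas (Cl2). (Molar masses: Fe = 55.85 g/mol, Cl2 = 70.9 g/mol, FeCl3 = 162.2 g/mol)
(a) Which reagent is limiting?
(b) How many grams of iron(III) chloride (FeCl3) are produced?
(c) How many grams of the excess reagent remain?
(a) Cl2, (b) 116.8 g, (c) 145.2 g

Moles of Fe = 185.4 g ÷ 55.85 g/mol = 3.31961 mol
Moles of Cl2 = 76.57 g ÷ 70.9 g/mol = 1.07997 mol
Moles ÷ coefficient: Fe: 3.31961/2 = 1.66, Cl2: 1.07997/3 = 0.36
(a) Cl2 has the smaller value, so Cl2 is the limiting reagent.
(b) Moles of FeCl3 = 1.07997 mol Cl2 × (2/3) = 0.719981 mol; mass = 0.719981 mol × 162.2 g/mol = 116.8 g
(c) Fe consumed = 1.07997 × (2/3) = 0.719981 mol; remaining = 3.31961 − 0.719981 = 2.59962 mol; mass = 2.59962 mol × 55.85 g/mol = 145.2 g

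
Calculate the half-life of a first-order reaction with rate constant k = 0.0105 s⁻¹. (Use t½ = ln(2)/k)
66.01 s

t½ = ln(2)/k = 0.6931/0.0105 = 66.01 s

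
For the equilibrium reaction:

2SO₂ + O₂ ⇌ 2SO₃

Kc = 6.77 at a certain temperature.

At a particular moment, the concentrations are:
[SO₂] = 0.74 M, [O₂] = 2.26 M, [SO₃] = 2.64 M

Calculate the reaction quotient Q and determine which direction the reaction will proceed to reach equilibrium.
Q = 5.632, Q < K, reaction proceeds forward (toward products)

Q = ([SO₃]^2) / ([SO₂]^2 × [O₂])
  = ((2.64)^2) / ((0.74)^2·(2.26)) = 6.9696/1.2376 = 5.632
Since Q = 5.632 < Kc = 6.77, the reaction proceeds forward (toward products) to reach equilibrium.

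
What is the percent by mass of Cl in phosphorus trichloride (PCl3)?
Mass of Cl in formula = 35.45 × 3 = 106.35 g/mol
Molar mass = 137.32 g/mol
% Cl = (106.35/137.32) × 100% = 77.45%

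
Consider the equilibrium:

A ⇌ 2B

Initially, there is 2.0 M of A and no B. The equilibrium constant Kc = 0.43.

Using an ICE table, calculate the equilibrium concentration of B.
[B] = 0.826 M

ICE: [A] = 2.0 − x, [B] = 2x.
Kc = (2x)²/(2.0 − x) = 0.43 ⇒ 4x² + 0.43x − 0.86 = 0.
x = (−0.43 + √(0.43² + 4·4·0.86))/(2·4) = (−0.43 + √13.945)/8 = 0.41304.
[B] = 2x = 0.826 M.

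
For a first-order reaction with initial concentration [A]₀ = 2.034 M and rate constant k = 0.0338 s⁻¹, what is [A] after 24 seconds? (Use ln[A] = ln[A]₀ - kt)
0.9038 M

ln[A] = ln[A]₀ - k·t = ln(2.034) - (0.0338)·(24) = 0.7100 - 0.8112 = -0.1012
[A] = e^(-0.1012) = 0.9038 M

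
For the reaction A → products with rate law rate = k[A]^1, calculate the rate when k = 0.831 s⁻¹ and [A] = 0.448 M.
0.3723 M/s

rate = k·[A]^1 = 0.831·(0.448)^1 = 0.831·0.448 = 0.3723 M/s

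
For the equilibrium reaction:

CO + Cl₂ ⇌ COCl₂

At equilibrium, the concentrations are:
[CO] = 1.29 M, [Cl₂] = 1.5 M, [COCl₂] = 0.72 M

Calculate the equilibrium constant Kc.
K_c = 0.3721

Kc = ([COCl₂]) / ([CO] × [Cl₂])
   = ((0.72)) / ((1.29)·(1.5))
   = 0.72 / 1.935 = 0.3721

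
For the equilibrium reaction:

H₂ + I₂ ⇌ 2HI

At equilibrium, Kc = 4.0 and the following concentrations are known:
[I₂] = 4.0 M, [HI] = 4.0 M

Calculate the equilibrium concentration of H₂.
[H₂] = 1.0000 M

Kc = ([HI]^2) / ([H₂] × [I₂]) = 4.0
[H₂]^1 = (product terms)/(Kc · other reactant terms) = 16 / (4.0 · 4) = 1
[H₂] = 1.0000 M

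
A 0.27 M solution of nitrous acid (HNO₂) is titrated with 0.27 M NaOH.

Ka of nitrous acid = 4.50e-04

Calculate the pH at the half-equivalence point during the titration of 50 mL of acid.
pH = pKa = 3.35

At the half-equivalence point, [HA] = [A⁻], so by Henderson–Hasselbalch pH = pKa + log(1) = pKa.
pKa = −log(4.50e-04) = 3.35.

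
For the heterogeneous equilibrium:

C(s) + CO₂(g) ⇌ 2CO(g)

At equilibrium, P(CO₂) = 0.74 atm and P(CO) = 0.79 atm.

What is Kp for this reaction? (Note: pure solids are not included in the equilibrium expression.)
K_p = 0.843

Solid C is excluded.
Kp = P(CO)²/P(CO₂) = (0.79)²/0.74 = 0.6241/0.74 = 0.843.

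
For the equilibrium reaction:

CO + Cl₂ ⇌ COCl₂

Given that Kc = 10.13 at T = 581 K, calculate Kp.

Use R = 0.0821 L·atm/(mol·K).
K_p = 0.2124

Δn = (moles gaseous products) − (moles gaseous reactants) = -1
T = 581 K; RT = 0.0821 × 581 = 47.7001
Kp = Kc·(RT)^Δn = 10.13 × (47.7001)^-1 = 10.13 × 0.0209643 = 0.2124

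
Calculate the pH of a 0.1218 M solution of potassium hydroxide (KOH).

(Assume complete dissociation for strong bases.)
pH = 13.09

[OH⁻] = 0.1218 M for strong base. pOH = -log[OH⁻] = 0.91, pH = 14 - pOH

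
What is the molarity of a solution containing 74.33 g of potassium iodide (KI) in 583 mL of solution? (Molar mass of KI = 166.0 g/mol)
Moles of KI = 74.33 g ÷ 166.0 g/mol = 0.447771 mol
Volume = 583 mL = 0.583 L
Molarity = 0.447771 mol ÷ 0.583 L = 0.768 M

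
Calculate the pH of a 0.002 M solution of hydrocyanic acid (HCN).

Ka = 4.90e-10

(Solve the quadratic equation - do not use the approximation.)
pH = 6.00

x² + Ka×x - Ka×C = 0. Using quadratic formula: [H⁺] = 9.8970e-07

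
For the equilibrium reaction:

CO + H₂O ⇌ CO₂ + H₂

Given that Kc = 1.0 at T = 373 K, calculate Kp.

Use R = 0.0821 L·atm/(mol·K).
K_p = 1.0000

Δn = (moles gaseous products) − (moles gaseous reactants) = 0
T = 373 K; RT = 0.0821 × 373 = 30.6233
Kp = Kc·(RT)^Δn = 1.0 × (30.6233)^0 = 1.0 × 1 = 1.0000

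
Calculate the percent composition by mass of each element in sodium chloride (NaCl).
Na: 39.34%, Cl: 60.66%

Molar mass of NaCl = 58.44 g/mol
% Na = (1 × 22.99) / 58.44 × 100% = 22.99 / 58.44 × 100% = 39.34%
% Cl = (1 × 35.45) / 58.44 × 100% = 35.45 / 58.44 × 100% = 60.66%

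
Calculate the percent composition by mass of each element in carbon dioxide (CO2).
C: 27.29%, O: 72.71%

Molar mass of CO2 = 44.01 g/mol
% C = (1 × 12.01) / 44.01 × 100% = 12.01 / 44.01 × 100% = 27.29%
% O = (2 × 16.0) / 44.01 × 100% = 32 / 44.01 × 100% = 72.71%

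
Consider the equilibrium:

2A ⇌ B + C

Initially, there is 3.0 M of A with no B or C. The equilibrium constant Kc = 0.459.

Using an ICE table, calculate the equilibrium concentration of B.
[B] = 0.863 M

ICE: [A] = 3.0 − 2x, [B] = [C] = x.
Kc = x²/(3.0 − 2x)² = 0.459 ⇒ √Kc = x/(3.0 − 2x).
x = √0.459·3.0/(1 + 2√0.459) = 0.6775·3.0/2.355 = 0.86305.
[B] = x = 0.863 M.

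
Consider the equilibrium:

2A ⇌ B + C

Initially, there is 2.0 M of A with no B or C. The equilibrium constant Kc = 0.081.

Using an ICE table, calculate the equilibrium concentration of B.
[B] = 0.363 M

ICE: [A] = 2.0 − 2x, [B] = [C] = x.
Kc = x²/(2.0 − 2x)² = 0.081 ⇒ √Kc = x/(2.0 − 2x).
x = √0.081·2.0/(1 + 2√0.081) = 0.2846·2.0/1.5692 = 0.36274.
[B] = x = 0.363 M.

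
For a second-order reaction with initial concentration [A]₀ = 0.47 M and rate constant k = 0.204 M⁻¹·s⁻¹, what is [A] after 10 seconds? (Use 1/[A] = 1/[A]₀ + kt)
0.2399 M

1/[A] = 1/[A]₀ + k·t = 1/0.47 + (0.204)·(10) = 2.1277 + 2.0400 = 4.1677
[A] = 1/4.1677 = 0.2399 M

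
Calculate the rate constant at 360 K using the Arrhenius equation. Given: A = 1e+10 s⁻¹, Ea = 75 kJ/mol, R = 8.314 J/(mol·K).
1.31e-01 s⁻¹

k = A·exp(-Ea/(R·T)) = 1e+10·exp(-75000/(8.314·360)) = 1e+10·exp(-25.0581) = 1e+10·1.3104e-11 = 1.31e-01 s⁻¹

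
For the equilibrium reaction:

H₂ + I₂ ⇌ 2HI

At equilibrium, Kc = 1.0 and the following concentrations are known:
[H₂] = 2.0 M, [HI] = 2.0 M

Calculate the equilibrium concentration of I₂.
[I₂] = 2.0000 M

Kc = ([HI]^2) / ([H₂] × [I₂]) = 1.0
[I₂]^1 = (product terms)/(Kc · other reactant terms) = 4 / (1.0 · 2) = 2
[I₂] = 2.0000 M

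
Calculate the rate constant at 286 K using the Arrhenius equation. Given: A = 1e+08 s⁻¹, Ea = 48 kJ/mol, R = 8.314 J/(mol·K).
1.71e-01 s⁻¹

k = A·exp(-Ea/(R·T)) = 1e+08·exp(-48000/(8.314·286)) = 1e+08·exp(-20.1867) = 1e+08·1.7101e-09 = 1.71e-01 s⁻¹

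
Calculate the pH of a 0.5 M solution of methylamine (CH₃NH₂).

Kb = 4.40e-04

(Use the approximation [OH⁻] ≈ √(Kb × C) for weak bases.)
pH = 12.17

[OH⁻] = √(Kb × C) = √(4.40e-04 × 0.5) = 1.4832e-02. pOH = 1.83, pH = 14 - pOH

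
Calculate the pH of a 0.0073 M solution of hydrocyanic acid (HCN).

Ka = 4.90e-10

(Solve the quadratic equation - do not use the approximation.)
pH = 5.72

x² + Ka×x - Ka×C = 0. Using quadratic formula: [H⁺] = 1.8911e-06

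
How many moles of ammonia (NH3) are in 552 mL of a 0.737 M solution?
Moles = Molarity × Volume (L)
Moles = 0.737 M × 0.552 L = 0.4068 mol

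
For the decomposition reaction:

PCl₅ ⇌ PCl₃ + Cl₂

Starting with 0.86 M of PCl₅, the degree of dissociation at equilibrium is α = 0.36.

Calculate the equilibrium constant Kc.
K_c = 0.1741

x = α·[A]₀ = 0.36 × 0.86 = 0.3096 M dissociated.
At eq: [PCl₅] = 0.86 − 0.3096 = 0.5504 M; [PCl₃] = [Cl₂] = x = 0.3096 M.
Kc = [PCl₃][Cl₂]/[PCl₅] = (0.3096)²/0.5504 = 0.1741.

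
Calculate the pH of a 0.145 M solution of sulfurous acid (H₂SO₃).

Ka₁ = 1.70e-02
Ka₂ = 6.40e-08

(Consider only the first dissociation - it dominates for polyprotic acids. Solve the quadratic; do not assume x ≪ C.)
pH = 1.38

x² + Ka₁·x − Ka₁·C = 0 with Ka₁ = 1.70e-02, C = 0.145.
x = (−Ka₁ + √(Ka₁² + 4·Ka₁·C))/2 = 4.1871e-02 M, so pH = 1.38.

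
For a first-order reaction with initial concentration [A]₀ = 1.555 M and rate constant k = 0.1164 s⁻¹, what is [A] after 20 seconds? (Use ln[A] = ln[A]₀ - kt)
0.1516 M

ln[A] = ln[A]₀ - k·t = ln(1.555) - (0.1164)·(20) = 0.4415 - 2.3280 = -1.8865
[A] = e^(-1.8865) = 0.1516 M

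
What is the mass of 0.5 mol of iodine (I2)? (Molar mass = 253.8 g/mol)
Mass = 0.5 mol × 253.8 g/mol = 126.9 g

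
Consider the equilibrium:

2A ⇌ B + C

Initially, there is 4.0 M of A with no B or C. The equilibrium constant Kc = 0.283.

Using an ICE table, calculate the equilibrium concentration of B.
[B] = 1.031 M

ICE: [A] = 4.0 − 2x, [B] = [C] = x.
Kc = x²/(4.0 − 2x)² = 0.283 ⇒ √Kc = x/(4.0 − 2x).
x = √0.283·4.0/(1 + 2√0.283) = 0.53198·4.0/2.064 = 1.031.
[B] = x = 1.031 M.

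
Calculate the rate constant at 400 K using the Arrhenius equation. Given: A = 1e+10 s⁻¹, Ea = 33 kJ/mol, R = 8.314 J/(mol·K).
4.90e+05 s⁻¹

k = A·exp(-Ea/(R·T)) = 1e+10·exp(-33000/(8.314·400)) = 1e+10·exp(-9.9230) = 1e+10·4.9033e-05 = 4.90e+05 s⁻¹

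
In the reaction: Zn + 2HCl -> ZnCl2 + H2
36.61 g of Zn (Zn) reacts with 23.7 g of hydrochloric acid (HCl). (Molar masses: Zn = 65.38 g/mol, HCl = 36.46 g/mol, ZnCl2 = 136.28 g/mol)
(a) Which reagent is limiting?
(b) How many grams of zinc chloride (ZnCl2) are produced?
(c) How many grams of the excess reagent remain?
(a) HCl, (b) 44.29 g, (c) 15.36 g

Moles of Zn = 36.61 g ÷ 65.38 g/mol = 0.559957 mol
Moles of HCl = 23.7 g ÷ 36.46 g/mol = 0.650027 mol
Moles ÷ coefficient: Zn: 0.559957/1 = 0.56, HCl: 0.650027/2 = 0.325
(a) HCl has the smaller value, so HCl is the limiting reagent.
(b) Moles of ZnCl2 = 0.650027 mol HCl × (1/2) = 0.325014 mol; mass = 0.325014 mol × 136.28 g/mol = 44.29 g
(c) Zn consumed = 0.650027 × (1/2) = 0.325014 mol; remaining = 0.559957 − 0.325014 = 0.234943 mol; mass = 0.234943 mol × 65.38 g/mol = 15.36 g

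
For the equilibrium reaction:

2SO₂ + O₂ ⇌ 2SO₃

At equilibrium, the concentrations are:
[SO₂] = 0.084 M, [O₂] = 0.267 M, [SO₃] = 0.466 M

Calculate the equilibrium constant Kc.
K_c = 1.15e+02

Kc = ([SO₃]^2) / ([SO₂]^2 × [O₂])
   = ((0.466)^2) / ((0.084)^2·(0.267))
   = 0.21716 / 0.001884 = 1.15e+02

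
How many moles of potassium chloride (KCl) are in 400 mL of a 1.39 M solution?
Moles = Molarity × Volume (L)
Moles = 1.39 M × 0.4 L = 0.556 mol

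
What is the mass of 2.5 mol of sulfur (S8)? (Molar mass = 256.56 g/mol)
Mass = 2.5 mol × 256.56 g/mol = 641.4 g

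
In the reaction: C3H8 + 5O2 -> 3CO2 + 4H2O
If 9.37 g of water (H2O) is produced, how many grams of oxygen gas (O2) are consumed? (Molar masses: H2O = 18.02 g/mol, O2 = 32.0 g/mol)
Moles of H2O = 9.37 g ÷ 18.02 g/mol = 0.519978 mol
Mole ratio: 5 mol O2 / 4 mol H2O
Moles of O2 = 0.519978 × (5/4) = 0.649972 mol
Mass of O2 = 0.649972 mol × 32.0 g/mol = 20.8 g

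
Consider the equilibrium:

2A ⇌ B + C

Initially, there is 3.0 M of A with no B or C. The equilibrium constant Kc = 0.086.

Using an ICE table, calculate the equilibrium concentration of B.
[B] = 0.555 M

ICE: [A] = 3.0 − 2x, [B] = [C] = x.
Kc = x²/(3.0 − 2x)² = 0.086 ⇒ √Kc = x/(3.0 − 2x).
x = √0.086·3.0/(1 + 2√0.086) = 0.29326·3.0/1.5865 = 0.55453.
[B] = x = 0.555 M.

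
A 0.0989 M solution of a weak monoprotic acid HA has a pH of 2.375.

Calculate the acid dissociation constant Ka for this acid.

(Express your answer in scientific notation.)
K_a = 1.88e-04

[H⁺] = 10^(−pH) = 10^(−2.375) = 4.217e-03 M. For HA ⇌ H⁺ + A⁻, Ka = x²/(C − x) = (4.217e-03)²/(0.0989 − 4.217e-03) = 1.88e-04.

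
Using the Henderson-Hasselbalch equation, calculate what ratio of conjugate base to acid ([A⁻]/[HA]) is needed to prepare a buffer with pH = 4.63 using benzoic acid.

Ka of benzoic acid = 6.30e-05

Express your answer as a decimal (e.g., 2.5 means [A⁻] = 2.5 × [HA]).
[A⁻]/[HA] = 2.687

pKa = −log(6.30e-05) = 4.2007. pH = pKa + log([A⁻]/[HA]). 4.63 = 4.2007 + log(ratio). log(ratio) = 4.63 − 4.2007 = 0.4293. ratio = 10^(0.4293) = 2.687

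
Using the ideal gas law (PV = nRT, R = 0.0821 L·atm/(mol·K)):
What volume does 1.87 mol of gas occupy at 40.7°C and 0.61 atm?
T = 40.7°C + 273.15 = 313.85 K
V = nRT/P = (1.87 × 0.0821 × 313.85) / 0.61
V = 78.99 L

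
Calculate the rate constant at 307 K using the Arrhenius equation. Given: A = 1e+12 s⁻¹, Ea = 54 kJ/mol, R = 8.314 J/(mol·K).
6.48e+02 s⁻¹

k = A·exp(-Ea/(R·T)) = 1e+12·exp(-54000/(8.314·307)) = 1e+12·exp(-21.1566) = 1e+12·6.4836e-10 = 6.48e+02 s⁻¹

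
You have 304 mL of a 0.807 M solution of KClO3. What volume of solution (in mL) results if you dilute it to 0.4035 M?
Using M₁V₁ = M₂V₂:
0.807 × 304 = 0.4035 × V₂
V₂ = (0.807 × 304) / 0.4035 = 608 mL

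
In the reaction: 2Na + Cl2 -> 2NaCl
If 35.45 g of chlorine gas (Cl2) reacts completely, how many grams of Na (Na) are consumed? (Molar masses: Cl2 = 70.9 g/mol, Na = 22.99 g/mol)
Moles of Cl2 = 35.45 g ÷ 70.9 g/mol = 0.5 mol
Mole ratio: 2 mol Na / 1 mol Cl2
Moles of Na = 0.5 × (2/1) = 1 mol
Mass of Na = 1 mol × 22.99 g/mol = 22.99 g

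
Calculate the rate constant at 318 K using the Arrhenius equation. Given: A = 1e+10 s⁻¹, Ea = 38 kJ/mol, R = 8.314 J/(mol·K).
5.73e+03 s⁻¹

k = A·exp(-Ea/(R·T)) = 1e+10·exp(-38000/(8.314·318)) = 1e+10·exp(-14.3730) = 1e+10·5.7266e-07 = 5.73e+03 s⁻¹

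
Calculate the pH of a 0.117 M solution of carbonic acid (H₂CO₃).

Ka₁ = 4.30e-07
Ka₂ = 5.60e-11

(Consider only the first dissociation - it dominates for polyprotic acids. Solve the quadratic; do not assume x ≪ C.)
pH = 3.65

x² + Ka₁·x − Ka₁·C = 0 with Ka₁ = 4.30e-07, C = 0.117.
x = (−Ka₁ + √(Ka₁² + 4·Ka₁·C))/2 = 2.2408e-04 M, so pH = 3.65.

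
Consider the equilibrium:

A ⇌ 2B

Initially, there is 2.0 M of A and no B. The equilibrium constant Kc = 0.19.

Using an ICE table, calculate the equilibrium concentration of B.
[B] = 0.571 M

ICE: [A] = 2.0 − x, [B] = 2x.
Kc = (2x)²/(2.0 − x) = 0.19 ⇒ 4x² + 0.19x − 0.38 = 0.
x = (−0.19 + √(0.19² + 4·4·0.38))/(2·4) = (−0.19 + √6.1161)/8 = 0.28538.
[B] = 2x = 0.571 M.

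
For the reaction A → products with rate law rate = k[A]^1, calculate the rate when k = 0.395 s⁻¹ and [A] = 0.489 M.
0.1932 M/s

rate = k·[A]^1 = 0.395·(0.489)^1 = 0.395·0.489 = 0.1932 M/s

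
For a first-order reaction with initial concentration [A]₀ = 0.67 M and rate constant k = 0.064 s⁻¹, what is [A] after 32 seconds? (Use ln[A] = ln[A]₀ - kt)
0.0864 M

ln[A] = ln[A]₀ - k·t = ln(0.67) - (0.064)·(32) = -0.4005 - 2.0480 = -2.4485
[A] = e^(-2.4485) = 0.0864 M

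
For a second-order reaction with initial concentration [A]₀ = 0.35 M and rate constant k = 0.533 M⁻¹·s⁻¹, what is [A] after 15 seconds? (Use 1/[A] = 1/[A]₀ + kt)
0.0921 M

1/[A] = 1/[A]₀ + k·t = 1/0.35 + (0.533)·(15) = 2.8571 + 7.9950 = 10.8521
[A] = 1/10.8521 = 0.0921 M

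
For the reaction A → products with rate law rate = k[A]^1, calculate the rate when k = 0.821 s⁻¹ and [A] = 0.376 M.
0.3087 M/s

rate = k·[A]^1 = 0.821·(0.376)^1 = 0.821·0.376 = 0.3087 M/s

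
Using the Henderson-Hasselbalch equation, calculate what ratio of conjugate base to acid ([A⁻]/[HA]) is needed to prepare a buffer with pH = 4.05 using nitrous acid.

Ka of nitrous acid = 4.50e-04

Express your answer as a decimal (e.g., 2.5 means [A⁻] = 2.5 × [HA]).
[A⁻]/[HA] = 5.049

pKa = −log(4.50e-04) = 3.3468. pH = pKa + log([A⁻]/[HA]). 4.05 = 3.3468 + log(ratio). log(ratio) = 4.05 − 3.3468 = 0.7032. ratio = 10^(0.7032) = 5.049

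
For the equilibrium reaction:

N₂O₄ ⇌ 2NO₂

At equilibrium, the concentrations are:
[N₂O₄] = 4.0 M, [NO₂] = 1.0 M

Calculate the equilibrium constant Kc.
K_c = 0.2500

Kc = ([NO₂]^2) / ([N₂O₄])
   = ((1.0)^2) / ((4.0))
   = 1 / 4 = 0.2500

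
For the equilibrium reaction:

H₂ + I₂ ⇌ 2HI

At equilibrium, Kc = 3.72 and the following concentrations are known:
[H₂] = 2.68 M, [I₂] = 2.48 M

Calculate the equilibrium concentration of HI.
[HI] = 4.9724 M

Kc = ([HI]^2) / ([H₂] × [I₂]) = 3.72
[HI]^2 = Kc · (reactant terms)/(other product terms) = 3.72 · 6.6464 / 1 = 24.725
[HI] = (24.725)^(1/2) = 4.9724 M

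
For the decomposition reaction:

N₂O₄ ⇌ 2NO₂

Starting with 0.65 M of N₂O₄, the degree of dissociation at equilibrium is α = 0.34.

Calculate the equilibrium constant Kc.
K_c = 0.4554

x = α·[A]₀ = 0.34 × 0.65 = 0.221 M dissociated.
At eq: [N₂O₄] = 0.65 − 0.221 = 0.429 M; [NO₂] = 2x = 0.442 M.
Kc = [NO₂]²/[N₂O₄] = (0.442)²/0.429 = 0.4554.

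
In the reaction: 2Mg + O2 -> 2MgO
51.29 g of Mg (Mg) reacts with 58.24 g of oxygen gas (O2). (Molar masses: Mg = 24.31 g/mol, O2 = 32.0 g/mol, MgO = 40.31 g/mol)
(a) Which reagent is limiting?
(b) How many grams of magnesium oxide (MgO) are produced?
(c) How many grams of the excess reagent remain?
(a) Mg, (b) 85.05 g, (c) 24.48 g

Moles of Mg = 51.29 g ÷ 24.31 g/mol = 2.10983 mol
Moles of O2 = 58.24 g ÷ 32.0 g/mol = 1.82 mol
Moles ÷ coefficient: Mg: 2.10983/2 = 1.055, O2: 1.82/1 = 1.82
(a) Mg has the smaller value, so Mg is the limiting reagent.
(b) Moles of MgO = 2.10983 mol Mg × (2/2) = 2.10983 mol; mass = 2.10983 mol × 40.31 g/mol = 85.05 g
(c) O2 consumed = 2.10983 × (1/2) = 1.05492 mol; remaining = 1.82 − 1.05492 = 0.765084 mol; mass = 0.765084 mol × 32.0 g/mol = 24.48 g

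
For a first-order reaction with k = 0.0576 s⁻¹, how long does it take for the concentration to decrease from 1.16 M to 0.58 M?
12.03 s

From ln[A] = ln[A]₀ - k·t: t = ln([A]₀/[A])/k = ln(1.16/0.58)/0.0576 = ln(2.0000)/0.0576 = 0.6931/0.0576 = 12.03 s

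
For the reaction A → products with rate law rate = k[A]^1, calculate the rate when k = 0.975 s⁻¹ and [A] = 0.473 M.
0.4612 M/s

rate = k·[A]^1 = 0.975·(0.473)^1 = 0.975·0.473 = 0.4612 M/s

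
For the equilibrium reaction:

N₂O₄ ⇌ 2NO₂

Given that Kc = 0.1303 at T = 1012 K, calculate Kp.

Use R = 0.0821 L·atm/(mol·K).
K_p = 10.8260

Δn = (moles gaseous products) − (moles gaseous reactants) = 1
T = 1012 K; RT = 0.0821 × 1012 = 83.0852
Kp = Kc·(RT)^Δn = 0.1303 × (83.0852)^1 = 0.1303 × 83.0852 = 10.8260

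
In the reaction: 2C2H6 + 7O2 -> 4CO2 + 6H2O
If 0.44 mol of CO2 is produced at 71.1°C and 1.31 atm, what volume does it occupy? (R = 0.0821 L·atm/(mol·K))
T = 71.1°C + 273.15 = 344.25 K
V = nRT/P = (0.44 × 0.0821 × 344.25) / 1.31
V = 9.49 L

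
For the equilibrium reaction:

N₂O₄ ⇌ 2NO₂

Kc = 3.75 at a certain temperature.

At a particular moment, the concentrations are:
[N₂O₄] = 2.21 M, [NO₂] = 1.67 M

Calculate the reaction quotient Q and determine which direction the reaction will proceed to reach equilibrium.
Q = 1.262, Q < K, reaction proceeds forward (toward products)

Q = ([NO₂]^2) / ([N₂O₄])
  = ((1.67)^2) / ((2.21)) = 2.7889/2.21 = 1.262
Since Q = 1.262 < Kc = 3.75, the reaction proceeds forward (toward products) to reach equilibrium.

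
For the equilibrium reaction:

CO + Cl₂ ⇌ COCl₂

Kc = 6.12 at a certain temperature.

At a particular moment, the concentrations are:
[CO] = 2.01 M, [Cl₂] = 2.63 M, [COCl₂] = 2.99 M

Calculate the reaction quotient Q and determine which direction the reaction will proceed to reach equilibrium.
Q = 0.566, Q < K, reaction proceeds forward (toward products)

Q = ([COCl₂]) / ([CO] × [Cl₂])
  = ((2.99)) / ((2.01)·(2.63)) = 2.99/5.2863 = 0.5656
Since Q = 0.5656 < Kc = 6.12, the reaction proceeds forward (toward products) to reach equilibrium.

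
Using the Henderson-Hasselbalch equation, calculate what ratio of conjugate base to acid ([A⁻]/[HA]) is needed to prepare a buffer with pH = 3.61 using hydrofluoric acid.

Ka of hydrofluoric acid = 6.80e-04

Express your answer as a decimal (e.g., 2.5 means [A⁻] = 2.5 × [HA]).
[A⁻]/[HA] = 2.770

pKa = −log(6.80e-04) = 3.1675. pH = pKa + log([A⁻]/[HA]). 3.61 = 3.1675 + log(ratio). log(ratio) = 3.61 − 3.1675 = 0.4425. ratio = 10^(0.4425) = 2.770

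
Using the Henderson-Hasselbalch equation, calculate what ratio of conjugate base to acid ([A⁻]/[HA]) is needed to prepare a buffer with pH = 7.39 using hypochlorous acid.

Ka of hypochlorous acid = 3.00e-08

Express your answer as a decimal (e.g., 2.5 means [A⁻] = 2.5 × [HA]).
[A⁻]/[HA] = 0.736

pKa = −log(3.00e-08) = 7.5229. pH = pKa + log([A⁻]/[HA]). 7.39 = 7.5229 + log(ratio). log(ratio) = 7.39 − 7.5229 = -0.1329. ratio = 10^(-0.1329) = 0.736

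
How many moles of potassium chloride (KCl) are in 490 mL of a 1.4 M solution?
Moles = Molarity × Volume (L)
Moles = 1.4 M × 0.49 L = 0.686 mol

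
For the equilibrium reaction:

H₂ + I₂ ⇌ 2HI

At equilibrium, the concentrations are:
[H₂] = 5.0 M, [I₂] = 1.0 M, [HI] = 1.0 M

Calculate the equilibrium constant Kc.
K_c = 0.2000

Kc = ([HI]^2) / ([H₂] × [I₂])
   = ((1.0)^2) / ((5.0)·(1.0))
   = 1 / 5 = 0.2000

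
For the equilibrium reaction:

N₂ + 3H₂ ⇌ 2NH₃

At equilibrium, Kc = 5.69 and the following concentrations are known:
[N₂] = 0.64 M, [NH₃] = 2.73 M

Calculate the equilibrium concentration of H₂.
[H₂] = 1.2696 M

Kc = ([NH₃]^2) / ([N₂] × [H₂]^3) = 5.69
[H₂]^3 = (product terms)/(Kc · other reactant terms) = 7.4529 / (5.69 · 0.64) = 2.0466
[H₂] = (2.0466)^(1/3) = 1.2696 M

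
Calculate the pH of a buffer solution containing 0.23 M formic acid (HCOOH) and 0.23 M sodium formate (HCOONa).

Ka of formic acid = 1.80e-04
pH = 3.74

pKa = -log(1.80e-04) = 3.74. pH = pKa + log([A⁻]/[HA]) = 3.74 + log(0.23/0.23)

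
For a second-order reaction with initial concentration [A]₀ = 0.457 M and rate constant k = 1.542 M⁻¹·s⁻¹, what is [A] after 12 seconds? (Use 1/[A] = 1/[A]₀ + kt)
0.0483 M

1/[A] = 1/[A]₀ + k·t = 1/0.457 + (1.542)·(12) = 2.1882 + 18.5040 = 20.6922
[A] = 1/20.6922 = 0.0483 M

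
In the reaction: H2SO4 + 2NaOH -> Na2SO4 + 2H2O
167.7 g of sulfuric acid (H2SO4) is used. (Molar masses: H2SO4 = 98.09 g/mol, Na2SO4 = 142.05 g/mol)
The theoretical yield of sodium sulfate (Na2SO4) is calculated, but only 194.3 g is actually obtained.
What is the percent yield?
Moles of H2SO4 = 167.7 g ÷ 98.09 g/mol = 1.70965 mol
Mole ratio: 1 mol Na2SO4 / 1 mol H2SO4
Moles of Na2SO4 = 1.70965 × (1/1) = 1.70965 mol
Theoretical yield = 1.70965 mol × 142.05 g/mol = 242.86 g
Actual yield = 194.3 g
Percent yield = (194.3 / 242.86) × 100% = 80.0%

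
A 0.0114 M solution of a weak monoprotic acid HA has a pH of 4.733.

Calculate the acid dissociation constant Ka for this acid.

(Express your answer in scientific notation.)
K_a = 3.00e-08

[H⁺] = 10^(−pH) = 10^(−4.733) = 1.849e-05 M. For HA ⇌ H⁺ + A⁻, Ka = x²/(C − x) = (1.849e-05)²/(0.0114 − 1.849e-05) = 3.00e-08.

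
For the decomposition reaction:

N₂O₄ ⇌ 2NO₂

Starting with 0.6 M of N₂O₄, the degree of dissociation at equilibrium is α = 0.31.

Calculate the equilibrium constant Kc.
K_c = 0.3343

x = α·[A]₀ = 0.31 × 0.6 = 0.186 M dissociated.
At eq: [N₂O₄] = 0.6 − 0.186 = 0.414 M; [NO₂] = 2x = 0.372 M.
Kc = [NO₂]²/[N₂O₄] = (0.372)²/0.414 = 0.3343.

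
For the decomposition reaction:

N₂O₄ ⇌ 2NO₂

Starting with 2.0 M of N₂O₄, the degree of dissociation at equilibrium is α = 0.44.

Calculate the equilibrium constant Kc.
K_c = 2.7657

x = α·[A]₀ = 0.44 × 2.0 = 0.88 M dissociated.
At eq: [N₂O₄] = 2.0 − 0.88 = 1.12 M; [NO₂] = 2x = 1.76 M.
Kc = [NO₂]²/[N₂O₄] = (1.76)²/1.12 = 2.766.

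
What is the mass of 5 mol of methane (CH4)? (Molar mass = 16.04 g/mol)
Mass = 5 mol × 16.04 g/mol = 80.2 g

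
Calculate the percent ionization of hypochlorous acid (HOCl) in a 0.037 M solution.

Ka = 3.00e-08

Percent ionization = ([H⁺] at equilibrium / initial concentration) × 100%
Percent ionization = 0.09%

Let x = [H⁺]. Ka = x²/(C - x) ⇒ x² + (3.00e-08)x - (3.00e-08)(0.037) = 0. x = 3.3302e-05. Percent = (3.3302e-05/0.037) × 100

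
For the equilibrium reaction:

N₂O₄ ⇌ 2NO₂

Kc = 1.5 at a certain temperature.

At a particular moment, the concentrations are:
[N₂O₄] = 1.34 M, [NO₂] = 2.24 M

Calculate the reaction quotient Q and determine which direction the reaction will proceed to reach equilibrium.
Q = 3.744, Q > K, reaction proceeds reverse (toward reactants)

Q = ([NO₂]^2) / ([N₂O₄])
  = ((2.24)^2) / ((1.34)) = 5.0176/1.34 = 3.744
Since Q = 3.744 > Kc = 1.5, the reaction proceeds reverse (toward reactants) to reach equilibrium.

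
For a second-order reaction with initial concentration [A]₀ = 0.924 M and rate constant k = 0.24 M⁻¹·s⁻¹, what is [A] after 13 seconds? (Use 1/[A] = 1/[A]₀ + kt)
0.2380 M

1/[A] = 1/[A]₀ + k·t = 1/0.924 + (0.24)·(13) = 1.0823 + 3.1200 = 4.2023
[A] = 1/4.2023 = 0.2380 M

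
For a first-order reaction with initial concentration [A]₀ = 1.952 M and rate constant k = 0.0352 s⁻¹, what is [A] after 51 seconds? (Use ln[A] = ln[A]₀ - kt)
0.3242 M

ln[A] = ln[A]₀ - k·t = ln(1.952) - (0.0352)·(51) = 0.6689 - 1.7952 = -1.1263
[A] = e^(-1.1263) = 0.3242 M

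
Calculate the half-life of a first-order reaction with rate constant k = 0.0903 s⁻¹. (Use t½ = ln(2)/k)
7.68 s

t½ = ln(2)/k = 0.6931/0.0903 = 7.68 s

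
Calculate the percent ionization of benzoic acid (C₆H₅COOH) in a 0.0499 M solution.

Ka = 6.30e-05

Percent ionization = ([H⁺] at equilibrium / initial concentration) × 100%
Percent ionization = 3.49%

Let x = [H⁺]. Ka = x²/(C - x) ⇒ x² + (6.30e-05)x - (6.30e-05)(0.0499) = 0. x = 1.7418e-03. Percent = (1.7418e-03/0.0499) × 100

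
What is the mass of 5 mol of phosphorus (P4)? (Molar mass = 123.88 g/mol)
Mass = 5 mol × 123.88 g/mol = 619.4 g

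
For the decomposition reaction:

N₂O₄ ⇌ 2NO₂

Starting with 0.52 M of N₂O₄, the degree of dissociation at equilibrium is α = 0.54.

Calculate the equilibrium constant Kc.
K_c = 1.3185

x = α·[A]₀ = 0.54 × 0.52 = 0.2808 M dissociated.
At eq: [N₂O₄] = 0.52 − 0.2808 = 0.2392 M; [NO₂] = 2x = 0.5616 M.
Kc = [NO₂]²/[N₂O₄] = (0.5616)²/0.2392 = 1.319.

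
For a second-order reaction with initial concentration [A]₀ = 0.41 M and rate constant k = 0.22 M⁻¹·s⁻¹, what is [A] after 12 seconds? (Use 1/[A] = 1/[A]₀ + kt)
0.1969 M

1/[A] = 1/[A]₀ + k·t = 1/0.41 + (0.22)·(12) = 2.4390 + 2.6400 = 5.0790
[A] = 1/5.0790 = 0.1969 M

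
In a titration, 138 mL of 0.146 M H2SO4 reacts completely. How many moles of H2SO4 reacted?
Moles = Molarity × Volume (L)
Moles = 0.146 M × 0.138 L = 0.02015 mol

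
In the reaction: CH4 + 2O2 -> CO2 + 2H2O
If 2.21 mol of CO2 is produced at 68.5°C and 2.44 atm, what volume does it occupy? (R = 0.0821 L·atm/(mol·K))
T = 68.5°C + 273.15 = 341.65 K
V = nRT/P = (2.21 × 0.0821 × 341.65) / 2.44
V = 25.41 L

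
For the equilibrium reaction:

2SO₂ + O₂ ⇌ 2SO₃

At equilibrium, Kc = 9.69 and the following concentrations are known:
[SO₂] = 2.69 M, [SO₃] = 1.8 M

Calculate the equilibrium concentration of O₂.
[O₂] = 0.0462 M

Kc = ([SO₃]^2) / ([SO₂]^2 × [O₂]) = 9.69
[O₂]^1 = (product terms)/(Kc · other reactant terms) = 3.24 / (9.69 · 7.2361) = 0.046208
[O₂] = 0.0462 M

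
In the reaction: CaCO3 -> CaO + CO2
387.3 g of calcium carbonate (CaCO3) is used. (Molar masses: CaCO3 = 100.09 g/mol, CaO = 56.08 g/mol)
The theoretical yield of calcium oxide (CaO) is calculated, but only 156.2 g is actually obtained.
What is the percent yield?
Moles of CaCO3 = 387.3 g ÷ 100.09 g/mol = 3.86952 mol
Mole ratio: 1 mol CaO / 1 mol CaCO3
Moles of CaO = 3.86952 × (1/1) = 3.86952 mol
Theoretical yield = 3.86952 mol × 56.08 g/mol = 217 g
Actual yield = 156.2 g
Percent yield = (156.2 / 217) × 100% = 72.0%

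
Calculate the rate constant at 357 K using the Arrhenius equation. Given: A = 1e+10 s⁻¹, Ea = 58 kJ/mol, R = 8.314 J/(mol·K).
3.26e+01 s⁻¹

k = A·exp(-Ea/(R·T)) = 1e+10·exp(-58000/(8.314·357)) = 1e+10·exp(-19.5411) = 1e+10·3.2613e-09 = 3.26e+01 s⁻¹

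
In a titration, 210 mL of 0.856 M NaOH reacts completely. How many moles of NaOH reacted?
Moles = Molarity × Volume (L)
Moles = 0.856 M × 0.21 L = 0.1798 mol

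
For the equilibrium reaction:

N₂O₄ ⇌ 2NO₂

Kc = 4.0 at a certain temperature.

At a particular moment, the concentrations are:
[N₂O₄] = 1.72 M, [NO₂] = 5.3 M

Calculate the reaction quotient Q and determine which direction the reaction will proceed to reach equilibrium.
Q = 16.331, Q > K, reaction proceeds reverse (toward reactants)

Q = ([NO₂]^2) / ([N₂O₄])
  = ((5.3)^2) / ((1.72)) = 28.09/1.72 = 16.33
Since Q = 16.33 > Kc = 4.0, the reaction proceeds reverse (toward reactants) to reach equilibrium.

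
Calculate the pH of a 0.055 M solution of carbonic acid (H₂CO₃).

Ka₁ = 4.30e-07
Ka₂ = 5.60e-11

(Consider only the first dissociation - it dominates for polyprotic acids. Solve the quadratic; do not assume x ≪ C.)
pH = 3.81

x² + Ka₁·x − Ka₁·C = 0 with Ka₁ = 4.30e-07, C = 0.055.
x = (−Ka₁ + √(Ka₁² + 4·Ka₁·C))/2 = 1.5357e-04 M, so pH = 3.81.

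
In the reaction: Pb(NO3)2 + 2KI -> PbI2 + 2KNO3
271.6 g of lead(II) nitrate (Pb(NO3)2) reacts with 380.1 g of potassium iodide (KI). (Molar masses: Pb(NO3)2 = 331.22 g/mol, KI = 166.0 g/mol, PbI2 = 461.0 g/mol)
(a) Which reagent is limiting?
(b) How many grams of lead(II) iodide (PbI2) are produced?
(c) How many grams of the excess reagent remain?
(a) Pb(NO3)2, (b) 378 g, (c) 107.9 g

Moles of Pb(NO3)2 = 271.6 g ÷ 331.22 g/mol = 0.819999 mol
Moles of KI = 380.1 g ÷ 166.0 g/mol = 2.28976 mol
Moles ÷ coefficient: Pb(NO3)2: 0.819999/1 = 0.82, KI: 2.28976/2 = 1.145
(a) Pb(NO3)2 has the smaller value, so Pb(NO3)2 is the limiting reagent.
(b) Moles of PbI2 = 0.819999 mol Pb(NO3)2 × (1/1) = 0.819999 mol; mass = 0.819999 mol × 461.0 g/mol = 378 g
(c) KI consumed = 0.819999 × (2/1) = 1.64 mol; remaining = 2.28976 − 1.64 = 0.649761 mol; mass = 0.649761 mol × 166.0 g/mol = 107.9 g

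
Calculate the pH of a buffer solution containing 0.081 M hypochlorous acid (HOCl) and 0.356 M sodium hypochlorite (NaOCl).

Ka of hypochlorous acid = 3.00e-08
pH = 8.17

pKa = -log(3.00e-08) = 7.52. pH = pKa + log([A⁻]/[HA]) = 7.52 + log(0.356/0.081)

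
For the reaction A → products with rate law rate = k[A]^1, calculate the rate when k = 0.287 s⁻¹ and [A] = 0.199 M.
0.05711 M/s

rate = k·[A]^1 = 0.287·(0.199)^1 = 0.287·0.199 = 0.05711 M/s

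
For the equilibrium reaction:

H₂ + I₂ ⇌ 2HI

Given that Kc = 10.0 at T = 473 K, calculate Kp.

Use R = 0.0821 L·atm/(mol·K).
K_p = 10.0000

Δn = (moles gaseous products) − (moles gaseous reactants) = 0
T = 473 K; RT = 0.0821 × 473 = 38.8333
Kp = Kc·(RT)^Δn = 10.0 × (38.8333)^0 = 10.0 × 1 = 10.0000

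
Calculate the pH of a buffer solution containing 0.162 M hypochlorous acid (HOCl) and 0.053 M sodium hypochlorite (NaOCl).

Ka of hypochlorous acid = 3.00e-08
pH = 7.04

pKa = -log(3.00e-08) = 7.52. pH = pKa + log([A⁻]/[HA]) = 7.52 + log(0.053/0.162)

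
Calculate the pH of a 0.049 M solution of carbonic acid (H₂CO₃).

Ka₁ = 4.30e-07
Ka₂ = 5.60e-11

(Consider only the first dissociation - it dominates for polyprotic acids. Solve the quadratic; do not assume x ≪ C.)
pH = 3.84

x² + Ka₁·x − Ka₁·C = 0 with Ka₁ = 4.30e-07, C = 0.049.
x = (−Ka₁ + √(Ka₁² + 4·Ka₁·C))/2 = 1.4494e-04 M, so pH = 3.84.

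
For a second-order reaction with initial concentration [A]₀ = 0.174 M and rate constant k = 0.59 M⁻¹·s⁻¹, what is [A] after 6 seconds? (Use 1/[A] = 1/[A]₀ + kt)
0.1077 M

1/[A] = 1/[A]₀ + k·t = 1/0.174 + (0.59)·(6) = 5.7471 + 3.5400 = 9.2871
[A] = 1/9.2871 = 0.1077 M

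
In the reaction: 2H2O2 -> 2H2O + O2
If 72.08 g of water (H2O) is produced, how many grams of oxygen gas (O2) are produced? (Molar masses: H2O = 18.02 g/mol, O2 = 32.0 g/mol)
Moles of H2O = 72.08 g ÷ 18.02 g/mol = 4 mol
Mole ratio: 1 mol O2 / 2 mol H2O
Moles of O2 = 4 × (1/2) = 2 mol
Mass of O2 = 2 mol × 32.0 g/mol = 64 g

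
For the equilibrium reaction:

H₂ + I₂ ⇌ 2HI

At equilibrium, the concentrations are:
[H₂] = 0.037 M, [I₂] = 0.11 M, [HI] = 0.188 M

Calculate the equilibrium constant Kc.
K_c = 8.6840

Kc = ([HI]^2) / ([H₂] × [I₂])
   = ((0.188)^2) / ((0.037)·(0.11))
   = 0.035344 / 0.00407 = 8.6840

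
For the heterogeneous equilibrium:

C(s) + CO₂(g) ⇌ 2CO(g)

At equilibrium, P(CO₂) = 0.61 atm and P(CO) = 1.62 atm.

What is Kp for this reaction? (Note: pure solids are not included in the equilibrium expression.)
K_p = 4.302

Solid C is excluded.
Kp = P(CO)²/P(CO₂) = (1.62)²/0.61 = 2.624/0.61 = 4.302.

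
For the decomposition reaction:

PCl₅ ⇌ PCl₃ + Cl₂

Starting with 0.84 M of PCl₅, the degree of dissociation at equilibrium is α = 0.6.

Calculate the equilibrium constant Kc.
K_c = 0.7560

x = α·[A]₀ = 0.6 × 0.84 = 0.504 M dissociated.
At eq: [PCl₅] = 0.84 − 0.504 = 0.336 M; [PCl₃] = [Cl₂] = x = 0.504 M.
Kc = [PCl₃][Cl₂]/[PCl₅] = (0.504)²/0.336 = 0.756.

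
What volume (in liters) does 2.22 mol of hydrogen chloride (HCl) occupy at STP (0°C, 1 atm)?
At STP, 1 mol of gas occupies 22.4 L
Volume = 2.22 mol × 22.4 L/mol = 49.73 L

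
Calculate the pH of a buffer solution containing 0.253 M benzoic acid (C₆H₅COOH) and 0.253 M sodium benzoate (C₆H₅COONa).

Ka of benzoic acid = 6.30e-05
pH = 4.20

pKa = -log(6.30e-05) = 4.20. pH = pKa + log([A⁻]/[HA]) = 4.20 + log(0.253/0.253)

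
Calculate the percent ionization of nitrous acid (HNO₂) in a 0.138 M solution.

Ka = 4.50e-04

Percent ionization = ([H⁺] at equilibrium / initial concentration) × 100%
Percent ionization = 5.55%

Let x = [H⁺]. Ka = x²/(C - x) ⇒ x² + (4.50e-04)x - (4.50e-04)(0.138) = 0. x = 7.6586e-03. Percent = (7.6586e-03/0.138) × 100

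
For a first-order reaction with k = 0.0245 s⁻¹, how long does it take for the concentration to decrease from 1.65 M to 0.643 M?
38.46 s

From ln[A] = ln[A]₀ - k·t: t = ln([A]₀/[A])/k = ln(1.65/0.643)/0.0245 = ln(2.5661)/0.0245 = 0.9424/0.0245 = 38.46 s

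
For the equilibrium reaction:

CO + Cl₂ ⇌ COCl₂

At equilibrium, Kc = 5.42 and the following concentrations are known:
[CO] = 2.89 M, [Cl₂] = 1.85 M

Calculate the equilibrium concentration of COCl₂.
[COCl₂] = 28.9780 M

Kc = ([COCl₂]) / ([CO] × [Cl₂]) = 5.42
[COCl₂]^1 = Kc · (reactant terms)/(other product terms) = 5.42 · 5.3465 / 1 = 28.978
[COCl₂] = 28.9780 M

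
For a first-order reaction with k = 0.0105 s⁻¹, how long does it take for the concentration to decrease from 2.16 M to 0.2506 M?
205.14 s

From ln[A] = ln[A]₀ - k·t: t = ln([A]₀/[A])/k = ln(2.16/0.2506)/0.0105 = ln(8.6193)/0.0105 = 2.1540/0.0105 = 205.14 s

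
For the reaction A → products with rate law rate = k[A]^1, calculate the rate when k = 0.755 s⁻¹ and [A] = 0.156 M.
0.1178 M/s

rate = k·[A]^1 = 0.755·(0.156)^1 = 0.755·0.156 = 0.1178 M/s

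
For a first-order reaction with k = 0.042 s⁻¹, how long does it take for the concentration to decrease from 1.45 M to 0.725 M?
16.50 s

From ln[A] = ln[A]₀ - k·t: t = ln([A]₀/[A])/k = ln(1.45/0.725)/0.042 = ln(2.0000)/0.042 = 0.6931/0.042 = 16.50 s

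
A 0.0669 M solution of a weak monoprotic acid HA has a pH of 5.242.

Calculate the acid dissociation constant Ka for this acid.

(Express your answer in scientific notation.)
K_a = 4.90e-10

[H⁺] = 10^(−pH) = 10^(−5.242) = 5.728e-06 M. For HA ⇌ H⁺ + A⁻, Ka = x²/(C − x) = (5.728e-06)²/(0.0669 − 5.728e-06) = 4.90e-10.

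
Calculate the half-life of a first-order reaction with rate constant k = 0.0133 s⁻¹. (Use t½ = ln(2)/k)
52.12 s

t½ = ln(2)/k = 0.6931/0.0133 = 52.12 s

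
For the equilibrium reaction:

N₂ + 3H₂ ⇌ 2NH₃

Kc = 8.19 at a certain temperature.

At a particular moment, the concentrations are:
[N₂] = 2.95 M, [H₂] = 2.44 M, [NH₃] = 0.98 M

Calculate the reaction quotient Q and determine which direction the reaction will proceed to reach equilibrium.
Q = 0.022, Q < K, reaction proceeds forward (toward products)

Q = ([NH₃]^2) / ([N₂] × [H₂]^3)
  = ((0.98)^2) / ((2.95)·(2.44)^3) = 0.9604/42.854 = 0.02241
Since Q = 0.02241 < Kc = 8.19, the reaction proceeds forward (toward products) to reach equilibrium.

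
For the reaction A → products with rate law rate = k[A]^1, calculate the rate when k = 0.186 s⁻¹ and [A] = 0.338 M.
0.06287 M/s

rate = k·[A]^1 = 0.186·(0.338)^1 = 0.186·0.338 = 0.06287 M/s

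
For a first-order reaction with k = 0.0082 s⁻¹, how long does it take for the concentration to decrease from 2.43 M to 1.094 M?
97.32 s

From ln[A] = ln[A]₀ - k·t: t = ln([A]₀/[A])/k = ln(2.43/1.094)/0.0082 = ln(2.2212)/0.0082 = 0.7981/0.0082 = 97.32 s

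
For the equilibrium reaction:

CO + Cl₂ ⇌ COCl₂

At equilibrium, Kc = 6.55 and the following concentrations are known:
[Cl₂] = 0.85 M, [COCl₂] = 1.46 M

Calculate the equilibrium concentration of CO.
[CO] = 0.2622 M

Kc = ([COCl₂]) / ([CO] × [Cl₂]) = 6.55
[CO]^1 = (product terms)/(Kc · other reactant terms) = 1.46 / (6.55 · 0.85) = 0.26224
[CO] = 0.2622 M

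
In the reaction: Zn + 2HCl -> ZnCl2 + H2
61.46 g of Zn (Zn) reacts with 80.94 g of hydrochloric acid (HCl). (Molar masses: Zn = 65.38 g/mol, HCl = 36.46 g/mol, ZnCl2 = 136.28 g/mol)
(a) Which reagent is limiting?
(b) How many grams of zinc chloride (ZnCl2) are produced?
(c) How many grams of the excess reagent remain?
(a) Zn, (b) 128.1 g, (c) 12.39 g

Moles of Zn = 61.46 g ÷ 65.38 g/mol = 0.940043 mol
Moles of HCl = 80.94 g ÷ 36.46 g/mol = 2.21997 mol
Moles ÷ coefficient: Zn: 0.940043/1 = 0.94, HCl: 2.21997/2 = 1.11
(a) Zn has the smaller value, so Zn is the limiting reagent.
(b) Moles of ZnCl2 = 0.940043 mol Zn × (1/1) = 0.940043 mol; mass = 0.940043 mol × 136.28 g/mol = 128.1 g
(c) HCl consumed = 0.940043 × (2/1) = 1.88009 mol; remaining = 2.21997 − 1.88009 = 0.339881 mol; mass = 0.339881 mol × 36.46 g/mol = 12.39 g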